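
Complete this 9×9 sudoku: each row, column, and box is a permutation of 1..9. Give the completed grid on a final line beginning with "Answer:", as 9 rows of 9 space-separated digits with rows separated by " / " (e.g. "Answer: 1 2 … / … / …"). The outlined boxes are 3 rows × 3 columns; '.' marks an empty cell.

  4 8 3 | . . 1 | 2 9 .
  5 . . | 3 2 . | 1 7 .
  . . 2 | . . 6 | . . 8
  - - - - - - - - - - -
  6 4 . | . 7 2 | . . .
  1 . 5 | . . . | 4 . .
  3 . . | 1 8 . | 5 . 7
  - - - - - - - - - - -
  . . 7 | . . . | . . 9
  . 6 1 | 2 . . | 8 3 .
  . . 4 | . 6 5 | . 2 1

Step 1. [r2c2∈{9}] r2c2 is down to just 9. So r2c2=9.
Step 2. [r1c5∈{5}] only 5 remains possible at r1c5, so r1c5=5.
Step 3. [r6c6∈{4,9}] in row 6, 4 fits only at r6c6, so r6c6=4.
Step 4. [r4c7∈{3,9}] in col 7, 9 fits only at r4c7. So r4c7=9.
Step 5. [r7c2∈{2,3,5}] in col 2, 5 fits only at r7c2, so r7c2=5.
Step 6. [r6c8∈{6}] r6c8 has the single candidate 6, so r6c8=6.
Step 7. [r7c8∈{4}] r7c8 has the single candidate 4. So r7c8=4.
Step 8. [r3c4∈{4,7,9}] r3c4 is the only open cell in col 4 admitting 4. So r3c4=4.
Step 9. [r7c4∈{8}] r7c4 is down to just 8. So r7c4=8.
Step 10. [r8c1∈{9}] r8c1's peers cover all but 9 ⇒ r8c1=9.
Step 11. [r5c6∈{3,9}] 9 has one home in col 6: r5c6. So r5c6=9.
Step 12. [r5c5∈{3}] r5c5 is down to just 3 ⇒ r5c5=3.
Step 13. [r5c2∈{2,7}] r5c2 is the only open cell in row 5 admitting 7, so r5c2=7.
Step 14. [r4c3∈{8}] nothing but 8 survives at r4c3. So r4c3=8.
Step 15. [r2c3∈{6}] only 6 remains possible at r2c3. So r2c3=6.
Step 16. [r8c6∈{7}] r8c6 is down to just 7. So r8c6=7.
Step 17. [r7c5∈{1}] r7c5 has the single candidate 1, so r7c5=1.
Step 18. [r3c7∈{3}] r3c7 has the single candidate 3, so r3c7=3.
Step 19. [r5c9∈{2}] r5c9 is down to just 2 ⇒ r5c9=2.
Step 20. [r3c1∈{7}] r3c1 is down to just 7. So r3c1=7.
Step 21. [r6c2∈{2}] r6c2's peers cover all but 2, so r6c2=2.
Step 22. [r4c8∈{1}] nothing but 1 survives at r4c8. So r4c8=1.
Step 23. [r9c7∈{7}] r9c7 is down to just 7. So r9c7=7.
Step 24. [r9c2∈{3}] r9c2 has the single candidate 3. So r9c2=3.
Step 25. [r3c2∈{1}] r3c2 has the single candidate 1, so r3c2=1.
Step 26. [r5c8∈{8}] nothing but 8 survives at r5c8 ⇒ r5c8=8.
Step 27. [r6c3∈{9}] r6c3 is down to just 9 ⇒ r6c3=9.
Step 28. [r1c9∈{6}] only 6 remains possible at r1c9, so r1c9=6.
Step 29. [r7c7∈{6}] only 6 remains possible at r7c7, so r7c7=6.
Step 30. [r8c5∈{4}] nothing but 4 survives at r8c5. So r8c5=4.
Step 31. [r4c9∈{3}] nothing but 3 survives at r4c9. So r4c9=3.
Step 32. [r2c9∈{4}] r2c9 has the single candidate 4, so r2c9=4.
Step 33. [r7c1∈{2}] nothing but 2 survives at r7c1. So r7c1=2.
Step 34. [r4c4∈{5}] nothing but 5 survives at r4c4. So r4c4=5.
Step 35. [r9c1∈{8}] nothing but 8 survives at r9c1, so r9c1=8.
Step 36. [r5c4∈{6}] r5c4 is down to just 6 ⇒ r5c4=6.
Step 37. [r2c6∈{8}] r2c6 is down to just 8 ⇒ r2c6=8.
Step 38. [r9c4∈{9}] r9c4 has the single candidate 9 ⇒ r9c4=9.
Step 39. [r7c6∈{3}] nothing but 3 survives at r7c6, so r7c6=3.
Step 40. [r3c5∈{9}] r3c5 is down to just 9 ⇒ r3c5=9.
Step 41. [r3c8∈{5}] r3c8 has the single candidate 5, so r3c8=5.
Step 42. [r1c4∈{7}] r1c4 has the single candidate 7. So r1c4=7.
Step 43. [r8c9∈{5}] r8c9 is down to just 5, so r8c9=5.

Answer: 4 8 3 7 5 1 2 9 6 / 5 9 6 3 2 8 1 7 4 / 7 1 2 4 9 6 3 5 8 / 6 4 8 5 7 2 9 1 3 / 1 7 5 6 3 9 4 8 2 / 3 2 9 1 8 4 5 6 7 / 2 5 7 8 1 3 6 4 9 / 9 6 1 2 4 7 8 3 5 / 8 3 4 9 6 5 7 2 1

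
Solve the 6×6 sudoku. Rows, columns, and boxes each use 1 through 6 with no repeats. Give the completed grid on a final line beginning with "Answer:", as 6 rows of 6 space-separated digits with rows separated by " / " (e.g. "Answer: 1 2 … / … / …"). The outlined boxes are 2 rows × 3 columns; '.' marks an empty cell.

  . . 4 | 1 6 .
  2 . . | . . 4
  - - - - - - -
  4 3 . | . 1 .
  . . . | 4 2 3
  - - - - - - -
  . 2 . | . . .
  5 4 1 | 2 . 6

Step 1. [r3c6∈{5}] only 5 remains possible at r3c6, so r3c6=5.
Step 2. [r2c2∈{1,5,6}] across row 2, 1 lands solely at r2c2. So r2c2=1.
Step 3. [r2c3∈{3,5,6}] across row 2, 6 lands solely at r2c3. So r2c3=6.
Step 4. [r5c3∈{3}] nothing but 3 survives at r5c3. So r5c3=3.
Step 5. [r2c4∈{3,5}] across col 4, 3 lands solely at r2c4 ⇒ r2c4=3.
Step 6. [r4c2∈{5,6}] across col 2, 6 lands solely at r4c2, so r4c2=6.
Step 7. [r2c5∈{5}] r2c5's peers cover all but 5. So r2c5=5.
Step 8. [r1c2∈{5}] r1c2's peers cover all but 5 ⇒ r1c2=5.
Step 9. [r5c6∈{1}] r5c6's peers cover all but 1, so r5c6=1.
Step 10. [r3c3∈{2}] nothing but 2 survives at r3c3 ⇒ r3c3=2.
Step 11. [r4c1∈{1}] r4c1 has the single candidate 1, so r4c1=1.
Step 12. [r5c1∈{6}] r5c1's peers cover all but 6. So r5c1=6.
Step 13. [r6c5∈{3}] r6c5 is down to just 3 ⇒ r6c5=3.
Step 14. [r1c1∈{3}] r1c1's peers cover all but 3. So r1c1=3.
Step 15. [r3c4∈{6}] r3c4 has the single candidate 6 ⇒ r3c4=6.
Step 16. [r1c6∈{2}] only 2 remains possible at r1c6 ⇒ r1c6=2.
Step 17. [r5c5∈{4}] r5c5 is down to just 4, so r5c5=4.
Step 18. [r4c3∈{5}] r4c3 is down to just 5. So r4c3=5.
Step 19. [r5c4∈{5}] r5c4 has the single candidate 5, so r5c4=5.

Answer: 3 5 4 1 6 2 / 2 1 6 3 5 4 / 4 3 2 6 1 5 / 1 6 5 4 2 3 / 6 2 3 5 4 1 / 5 4 1 2 3 6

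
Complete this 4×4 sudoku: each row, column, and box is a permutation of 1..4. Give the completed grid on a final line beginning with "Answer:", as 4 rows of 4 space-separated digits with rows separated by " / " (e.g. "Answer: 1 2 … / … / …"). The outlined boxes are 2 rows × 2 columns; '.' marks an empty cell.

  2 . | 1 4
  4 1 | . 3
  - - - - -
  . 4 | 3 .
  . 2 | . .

Step 1. [r3c1∈{1}] nothing but 1 survives at r3c1. So r3c1=1.
Step 2. [r3c4∈{2}] r3c4's peers cover all but 2 ⇒ r3c4=2.
Step 3. [r4c3∈{4}] r4c3 is down to just 4 ⇒ r4c3=4.
Step 4. [r4c1∈{3}] r4c1 has the single candidate 3. So r4c1=3.
Step 5. [r4c4∈{1}] only 1 remains possible at r4c4. So r4c4=1.
Step 6. [r1c2∈{3}] r1c2 has the single candidate 3 ⇒ r1c2=3.
Step 7. [r2c3∈{2}] nothing but 2 survives at r2c3, so r2c3=2.

Answer: 2 3 1 4 / 4 1 2 3 / 1 4 3 2 / 3 2 4 1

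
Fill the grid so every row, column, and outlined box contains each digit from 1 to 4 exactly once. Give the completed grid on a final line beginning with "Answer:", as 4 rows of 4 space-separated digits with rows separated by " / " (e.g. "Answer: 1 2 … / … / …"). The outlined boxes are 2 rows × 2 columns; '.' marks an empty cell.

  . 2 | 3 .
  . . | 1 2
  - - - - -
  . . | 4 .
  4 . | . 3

Step 1. [r3c1∈{1,2,3}] in row 3, 2 fits only at r3c1. So r3c1=2.
Step 2. [r3c2∈{1,3}] in row 3, 3 fits only at r3c2, so r3c2=3.
Step 3. [r4c3∈{2}] r4c3 is down to just 2, so r4c3=2.
Step 4. [r1c1∈{1}] r1c1's peers cover all but 1, so r1c1=1.
Step 5. [r2c1∈{3}] r2c1 has the single candidate 3 ⇒ r2c1=3.
Step 6. [r3c4∈{1}] r3c4's peers cover all but 1, so r3c4=1.
Step 7. [r1c4∈{4}] r1c4 is down to just 4, so r1c4=4.
Step 8. [r4c2∈{1}] r4c2 is down to just 1 ⇒ r4c2=1.
Step 9. [r2c2∈{4}] r2c2's peers cover all but 4. So r2c2=4.

Answer: 1 2 3 4 / 3 4 1 2 / 2 3 4 1 / 4 1 2 3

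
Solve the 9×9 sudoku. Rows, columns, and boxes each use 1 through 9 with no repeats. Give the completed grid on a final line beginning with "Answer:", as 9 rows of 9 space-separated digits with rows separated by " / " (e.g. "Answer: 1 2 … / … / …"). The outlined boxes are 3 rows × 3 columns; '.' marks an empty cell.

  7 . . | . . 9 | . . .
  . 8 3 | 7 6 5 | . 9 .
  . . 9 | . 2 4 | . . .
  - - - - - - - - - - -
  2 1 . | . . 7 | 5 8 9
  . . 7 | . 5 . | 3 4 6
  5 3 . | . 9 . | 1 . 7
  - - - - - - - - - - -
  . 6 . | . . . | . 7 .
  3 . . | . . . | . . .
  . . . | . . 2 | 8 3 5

Step 1. [r9c4∈{1,4,6,9}] across row 9, 6 lands solely at r9c4, so r9c4=6.
Step 2. [r3c1∈{1,6}] r3c1 is the only open cell in col 1 admitting 6, so r3c1=6.
Step 3. [r7c6∈{1,3,8}] r7c6 is the only open cell in col 6 admitting 3 ⇒ r7c6=3.
Step 4. [r3c2∈{5}] r3c2 has the single candidate 5 ⇒ r3c2=5.
Step 5. [r3c8∈{1}] r3c8's peers cover all but 1. So r3c8=1.
Step 6. [r2c1∈{1,4}] r2c1 is the only open cell in row 2 admitting 1, so r2c1=1.
Step 7. [r5c2∈{9}] only 9 remains possible at r5c2. So r5c2=9.
Step 8. [r5c1∈{8}] r5c1 is down to just 8. So r5c1=8.
Step 9. [r6c8∈{2}] r6c8 is down to just 2 ⇒ r6c8=2.
Step 10. [r5c6∈{1}] nothing but 1 survives at r5c6. So r5c6=1.
Step 11. [r8c6∈{8}] only 8 remains possible at r8c6, so r8c6=8.
Step 12. [r1c5∈{1,3,8}] across col 5, 8 lands solely at r1c5, so r1c5=8.
Step 13. [r7c3∈{1,2,4,5,8}] r7c3 is the only open cell in row 7 admitting 8 ⇒ r7c3=8.
Step 14. [r8c3∈{1,2,4,5}] 5 has one home in col 3: r8c3, so r8c3=5.
Step 15. [r8c2∈{2,4,7}] across box 7, 2 lands solely at r8c2 ⇒ r8c2=2.
Step 16. [r1c2∈{4}] r1c2 is down to just 4 ⇒ r1c2=4.
Step 17. [r8c5∈{1,4,7}] across row 8, 7 lands solely at r8c5 ⇒ r8c5=7.
Step 18. [r7c4∈{1,4,5,9}] row 7 places 5 nowhere but r7c4. So r7c4=5.
Step 19. [r8c4∈{1,4,9}] in col 4, 9 fits only at r8c4. So r8c4=9.
Step 20. [r3c4∈{3}] only 3 remains possible at r3c4, so r3c4=3.
Step 21. [r4c4∈{4}] only 4 remains possible at r4c4. So r4c4=4.
Step 22. [r7c7∈{2,4,9}] r7c7 is the only open cell in col 7 admitting 9 ⇒ r7c7=9.
Step 23. [r7c9∈{1,2,4}] across row 7, 2 lands solely at r7c9 ⇒ r7c9=2.
Step 24. [r7c1∈{4}] r7c1 is down to just 4. So r7c1=4.
Step 25. [r2c7∈{2,4}] in row 2, 2 fits only at r2c7 ⇒ r2c7=2.
Step 26. [r8c7∈{4,6}] col 7 places 4 nowhere but r8c7, so r8c7=4.
Step 27. [r1c8∈{5,6}] across row 1, 5 lands solely at r1c8 ⇒ r1c8=5.
Step 28. [r6c6∈{6}] only 6 remains possible at r6c6 ⇒ r6c6=6.
Step 29. [r9c5∈{1,4}] row 9 places 4 nowhere but r9c5. So r9c5=4.
Step 30. [r6c4∈{8}] r6c4 has the single candidate 8. So r6c4=8.
Step 31. [r8c8∈{6}] nothing but 6 survives at r8c8, so r8c8=6.
Step 32. [r1c3∈{2}] r1c3 is down to just 2 ⇒ r1c3=2.
Step 33. [r3c9∈{8}] only 8 remains possible at r3c9. So r3c9=8.
Step 34. [r1c7∈{6}] nothing but 6 survives at r1c7. So r1c7=6.
Step 35. [r7c5∈{1}] nothing but 1 survives at r7c5. So r7c5=1.
Step 36. [r6c3∈{4}] only 4 remains possible at r6c3 ⇒ r6c3=4.
Step 37. [r8c9∈{1}] nothing but 1 survives at r8c9, so r8c9=1.
Step 38. [r9c2∈{7}] nothing but 7 survives at r9c2, so r9c2=7.
Step 39. [r4c5∈{3}] r4c5 is down to just 3, so r4c5=3.
Step 40. [r9c3∈{1}] nothing but 1 survives at r9c3, so r9c3=1.
Step 41. [r9c1∈{9}] r9c1 has the single candidate 9 ⇒ r9c1=9.
Step 42. [r2c9∈{4}] r2c9 has the single candidate 4, so r2c9=4.
Step 43. [r5c4∈{2}] r5c4 has the single candidate 2. So r5c4=2.
Step 44. [r4c3∈{6}] nothing but 6 survives at r4c3, so r4c3=6.
Step 45. [r1c9∈{3}] only 3 remains possible at r1c9. So r1c9=3.
Step 46. [r3c7∈{7}] nothing but 7 survives at r3c7 ⇒ r3c7=7.
Step 47. [r1c4∈{1}] r1c4 has the single candidate 1 ⇒ r1c4=1.

Answer: 7 4 2 1 8 9 6 5 3 / 1 8 3 7 6 5 2 9 4 / 6 5 9 3 2 4 7 1 8 / 2 1 6 4 3 7 5 8 9 / 8 9 7 2 5 1 3 4 6 / 5 3 4 8 9 6 1 2 7 / 4 6 8 5 1 3 9 7 2 / 3 2 5 9 7 8 4 6 1 / 9 7 1 6 4 2 8 3 5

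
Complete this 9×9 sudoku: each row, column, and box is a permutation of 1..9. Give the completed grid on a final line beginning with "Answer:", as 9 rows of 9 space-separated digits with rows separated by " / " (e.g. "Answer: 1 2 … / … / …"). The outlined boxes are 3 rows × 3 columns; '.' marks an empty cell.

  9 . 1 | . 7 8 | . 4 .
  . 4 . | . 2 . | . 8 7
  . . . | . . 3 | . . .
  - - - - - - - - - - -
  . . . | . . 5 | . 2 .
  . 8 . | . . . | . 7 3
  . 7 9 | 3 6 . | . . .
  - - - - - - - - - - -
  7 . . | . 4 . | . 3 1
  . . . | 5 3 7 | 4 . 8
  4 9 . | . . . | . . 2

Step 1. [r3c5∈{1,5,9}] r3c5 is the only open cell in col 5 admitting 5 ⇒ r3c5=5.
Step 2. [r1c4∈{6}] r1c4 is down to just 6 ⇒ r1c4=6.
Step 3. [r9c3∈{3,5,6,8}] r9c3 is the only open cell in row 9 admitting 3, so r9c3=3.
Step 4. [r7c3∈{2,5,6,8}] box 7 places 8 nowhere but r7c3 ⇒ r7c3=8.
Step 5. [r4c4∈{1,4,7,8,9}] r4c4 is the only open cell in row 4 admitting 7. So r4c4=7.
Step 6. [r4c5∈{1,8,9}] r4c5 is the only open cell in box 5 admitting 8. So r4c5=8.
Step 7. [r7c2∈{2,5,6}] in box 7, 5 fits only at r7c2. So r7c2=5.
Step 8. [r5c5∈{1,9}] 9 has one home in col 5: r5c5 ⇒ r5c5=9.
Step 9. [r3c4∈{1,4,9}] 4 has one home in row 3: r3c4 ⇒ r3c4=4.
Step 10. [r1c9∈{5}] r1c9 has the single candidate 5, so r1c9=5.
Step 11. [r8c8∈{6,9}] across row 8, 9 lands solely at r8c8. So r8c8=9.
Step 12. [r7c7∈{6}] r7c7 has the single candidate 6 ⇒ r7c7=6.
Step 13. [r4c9∈{4,6,9}] in box 6, 6 fits only at r4c9, so r4c9=6.
Step 14. [r3c8∈{1,6}] in col 8, 6 fits only at r3c8 ⇒ r3c8=6.
Step 15. [r6c8∈{1,5}] across col 8, 1 lands solely at r6c8, so r6c8=1.
Step 16. [r3c2∈{2}] r3c2 is down to just 2, so r3c2=2.
Step 17. [r5c7∈{5}] r5c7's peers cover all but 5, so r5c7=5.
Step 18. [r8c2∈{1,6}] r8c2 is the only open cell in col 2 admitting 6 ⇒ r8c2=6.
Step 19. [r1c2∈{3}] r1c2 is down to just 3 ⇒ r1c2=3.
Step 20. [r8c1∈{1,2}] in row 8, 1 fits only at r8c1. So r8c1=1.
Step 21. [r3c7∈{1,9}] across row 3, 1 lands solely at r3c7 ⇒ r3c7=1.
Step 22. [r6c1∈{2,5}] r6c1 is the only open cell in row 6 admitting 5 ⇒ r6c1=5.
Step 23. [r6c6∈{2,4}] across row 6, 2 lands solely at r6c6, so r6c6=2.
Step 24. [r5c4∈{1}] r5c4's peers cover all but 1, so r5c4=1.
Step 25. [r2c4∈{9}] r2c4's peers cover all but 9, so r2c4=9.
Step 26. [r5c1∈{2,6}] r5c1 is the only open cell in col 1 admitting 2 ⇒ r5c1=2.
Step 27. [r5c3∈{4,6}] row 5 places 6 nowhere but r5c3 ⇒ r5c3=6.
Step 28. [r2c6∈{1}] r2c6 has the single candidate 1 ⇒ r2c6=1.
Step 29. [r9c7∈{7}] only 7 remains possible at r9c7. So r9c7=7.
Step 30. [r4c7∈{9}] only 9 remains possible at r4c7, so r4c7=9.
Step 31. [r5c6∈{4}] only 4 remains possible at r5c6 ⇒ r5c6=4.
Step 32. [r9c4∈{8}] r9c4 is down to just 8, so r9c4=8.
Step 33. [r4c1∈{3}] nothing but 3 survives at r4c1, so r4c1=3.
Step 34. [r2c7∈{3}] only 3 remains possible at r2c7 ⇒ r2c7=3.
Step 35. [r4c2∈{1}] r4c2 is down to just 1, so r4c2=1.
Step 36. [r3c1∈{8}] nothing but 8 survives at r3c1. So r3c1=8.
Step 37. [r6c7∈{8}] r6c7 has the single candidate 8 ⇒ r6c7=8.
Step 38. [r2c1∈{6}] nothing but 6 survives at r2c1 ⇒ r2c1=6.
Step 39. [r9c5∈{1}] only 1 remains possible at r9c5, so r9c5=1.
Step 40. [r7c6∈{9}] nothing but 9 survives at r7c6 ⇒ r7c6=9.
Step 41. [r6c9∈{4}] r6c9 has the single candidate 4, so r6c9=4.
Step 42. [r2c3∈{5}] nothing but 5 survives at r2c3. So r2c3=5.
Step 43. [r7c4∈{2}] only 2 remains possible at r7c4. So r7c4=2.
Step 44. [r4c3∈{4}] r4c3's peers cover all but 4 ⇒ r4c3=4.
Step 45. [r8c3∈{2}] r8c3's peers cover all but 2, so r8c3=2.
Step 46. [r3c3∈{7}] r3c3 has the single candidate 7. So r3c3=7.
Step 47. [r3c9∈{9}] r3c9's peers cover all but 9, so r3c9=9.
Step 48. [r9c6∈{6}] only 6 remains possible at r9c6. So r9c6=6.
Step 49. [r9c8∈{5}] r9c8's peers cover all but 5, so r9c8=5.
Step 50. [r1c7∈{2}] only 2 remains possible at r1c7. So r1c7=2.

Answer: 9 3 1 6 7 8 2 4 5 / 6 4 5 9 2 1 3 8 7 / 8 2 7 4 5 3 1 6 9 / 3 1 4 7 8 5 9 2 6 / 2 8 6 1 9 4 5 7 3 / 5 7 9 3 6 2 8 1 4 / 7 5 8 2 4 9 6 3 1 / 1 6 2 5 3 7 4 9 8 / 4 9 3 8 1 6 7 5 2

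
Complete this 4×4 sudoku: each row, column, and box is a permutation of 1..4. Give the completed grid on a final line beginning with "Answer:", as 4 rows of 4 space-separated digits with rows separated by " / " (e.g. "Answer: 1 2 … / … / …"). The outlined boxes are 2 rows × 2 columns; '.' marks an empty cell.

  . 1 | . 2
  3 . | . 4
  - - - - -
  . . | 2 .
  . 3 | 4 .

Step 1. [r4c4∈{1}] only 1 remains possible at r4c4, so r4c4=1.
Step 2. [r3c2∈{4}] r3c2's peers cover all but 4, so r3c2=4.
Step 3. [r1c3∈{3}] r1c3 is down to just 3, so r1c3=3.
Step 4. [r3c1∈{1}] r3c1 has the single candidate 1. So r3c1=1.
Step 5. [r3c4∈{3}] only 3 remains possible at r3c4, so r3c4=3.
Step 6. [r4c1∈{2}] only 2 remains possible at r4c1, so r4c1=2.
Step 7. [r2c2∈{2}] r2c2 is down to just 2 ⇒ r2c2=2.
Step 8. [r1c1∈{4}] r1c1 is down to just 4, so r1c1=4.
Step 9. [r2c3∈{1}] r2c3 has the single candidate 1 ⇒ r2c3=1.

Answer: 4 1 3 2 / 3 2 1 4 / 1 4 2 3 / 2 3 4 1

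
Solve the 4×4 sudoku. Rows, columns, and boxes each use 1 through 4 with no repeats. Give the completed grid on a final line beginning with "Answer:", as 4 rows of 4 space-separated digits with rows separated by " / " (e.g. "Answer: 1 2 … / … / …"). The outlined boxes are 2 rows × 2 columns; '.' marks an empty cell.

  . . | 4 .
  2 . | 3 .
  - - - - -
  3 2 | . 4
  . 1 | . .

Step 1. [r1c4∈{1,2}] across row 1, 2 lands solely at r1c4 ⇒ r1c4=2.
Step 2. [r4c1∈{4}] only 4 remains possible at r4c1, so r4c1=4.
Step 3. [r2c4∈{1}] nothing but 1 survives at r2c4, so r2c4=1.
Step 4. [r2c2∈{4}] r2c2 is down to just 4 ⇒ r2c2=4.
Step 5. [r3c3∈{1}] r3c3 has the single candidate 1, so r3c3=1.
Step 6. [r1c2∈{3}] r1c2 is down to just 3, so r1c2=3.
Step 7. [r4c3∈{2}] r4c3's peers cover all but 2, so r4c3=2.
Step 8. [r1c1∈{1}] r1c1 has the single candidate 1 ⇒ r1c1=1.
Step 9. [r4c4∈{3}] only 3 remains possible at r4c4, so r4c4=3.

Answer: 1 3 4 2 / 2 4 3 1 / 3 2 1 4 / 4 1 2 3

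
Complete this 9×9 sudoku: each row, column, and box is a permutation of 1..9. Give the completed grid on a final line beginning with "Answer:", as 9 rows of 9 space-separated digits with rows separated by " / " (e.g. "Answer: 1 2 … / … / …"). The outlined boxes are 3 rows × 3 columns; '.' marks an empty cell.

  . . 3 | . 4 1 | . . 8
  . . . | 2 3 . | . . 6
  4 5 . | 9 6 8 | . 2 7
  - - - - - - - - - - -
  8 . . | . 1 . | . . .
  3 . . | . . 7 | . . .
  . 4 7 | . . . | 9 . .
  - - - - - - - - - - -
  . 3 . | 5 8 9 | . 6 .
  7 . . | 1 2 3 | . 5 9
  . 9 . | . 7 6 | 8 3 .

Step 1. [r3c3∈{1}] r3c3 has the single candidate 1. So r3c3=1.
Step 2. [r8c7∈{4}] nothing but 4 survives at r8c7 ⇒ r8c7=4.
Step 3. [r4c6∈{2,4,5}] in col 6, 4 fits only at r4c6. So r4c6=4.
Step 4. [r5c2∈{1,2,6}] in col 2, 1 fits only at r5c2, so r5c2=1.
Step 5. [r4c3∈{2,5,6,9}] row 4 places 9 nowhere but r4c3. So r4c3=9.
Step 6. [r6c5∈{5}] r6c5's peers cover all but 5. So r6c5=5.
Step 7. [r5c3∈{2,5,6}] in box 4, 5 fits only at r5c3 ⇒ r5c3=5.
Step 8. [r2c8∈{1,4,9}] 4 has one home in row 2: r2c8. So r2c8=4.
Step 9. [r4c9∈{2,3,5}] across col 9, 5 lands solely at r4c9 ⇒ r4c9=5.
Step 10. [r6c9∈{1,2,3}] 3 has one home in col 9: r6c9 ⇒ r6c9=3.
Step 11. [r7c7∈{1,2,7}] 7 has one home in row 7: r7c7 ⇒ r7c7=7.
Step 12. [r2c3∈{8}] nothing but 8 survives at r2c3, so r2c3=8.
Step 13. [r9c1∈{1,2,5}] row 9 places 5 nowhere but r9c1. So r9c1=5.
Step 14. [r5c8∈{8}] only 8 remains possible at r5c8, so r5c8=8.
Step 15. [r5c4∈{6}] nothing but 6 survives at r5c4, so r5c4=6.
Step 16. [r6c1∈{2,6}] 6 has one home in row 6: r6c1. So r6c1=6.
Step 17. [r1c2∈{2,6,7}] across row 1, 6 lands solely at r1c2. So r1c2=6.
Step 18. [r7c3∈{2,4}] row 7 places 4 nowhere but r7c3, so r7c3=4.
Step 19. [r7c1∈{1,2}] col 1 places 1 nowhere but r7c1. So r7c1=1.
Step 20. [r5c7∈{2}] r5c7's peers cover all but 2. So r5c7=2.
Step 21. [r2c6∈{5}] only 5 remains possible at r2c6, so r2c6=5.
Step 22. [r2c1∈{9}] nothing but 9 survives at r2c1. So r2c1=9.
Step 23. [r9c3∈{2}] r9c3's peers cover all but 2, so r9c3=2.
Step 24. [r6c4∈{8}] r6c4 has the single candidate 8 ⇒ r6c4=8.
Step 25. [r6c6∈{2}] r6c6 has the single candidate 2 ⇒ r6c6=2.
Step 26. [r2c7∈{1}] r2c7 has the single candidate 1. So r2c7=1.
Step 27. [r6c8∈{1}] r6c8's peers cover all but 1 ⇒ r6c8=1.
Step 28. [r1c8∈{9}] r1c8 is down to just 9 ⇒ r1c8=9.
Step 29. [r5c5∈{9}] r5c5's peers cover all but 9 ⇒ r5c5=9.
Step 30. [r7c9∈{2}] only 2 remains possible at r7c9, so r7c9=2.
Step 31. [r1c7∈{5}] r1c7's peers cover all but 5. So r1c7=5.
Step 32. [r4c7∈{6}] nothing but 6 survives at r4c7, so r4c7=6.
Step 33. [r4c8∈{7}] only 7 remains possible at r4c8. So r4c8=7.
Step 34. [r9c9∈{1}] only 1 remains possible at r9c9. So r9c9=1.
Step 35. [r5c9∈{4}] r5c9 has the single candidate 4. So r5c9=4.
Step 36. [r4c2∈{2}] r4c2's peers cover all but 2 ⇒ r4c2=2.
Step 37. [r3c7∈{3}] r3c7's peers cover all but 3 ⇒ r3c7=3.
Step 38. [r1c1∈{2}] r1c1 is down to just 2, so r1c1=2.
Step 39. [r4c4∈{3}] nothing but 3 survives at r4c4, so r4c4=3.
Step 40. [r2c2∈{7}] r2c2 is down to just 7 ⇒ r2c2=7.
Step 41. [r9c4∈{4}] r9c4 is down to just 4, so r9c4=4.
Step 42. [r1c4∈{7}] r1c4's peers cover all but 7, so r1c4=7.
Step 43. [r8c2∈{8}] r8c2's peers cover all but 8. So r8c2=8.
Step 44. [r8c3∈{6}] r8c3's peers cover all but 6. So r8c3=6.

Answer: 2 6 3 7 4 1 5 9 8 / 9 7 8 2 3 5 1 4 6 / 4 5 1 9 6 8 3 2 7 / 8 2 9 3 1 4 6 7 5 / 3 1 5 6 9 7 2 8 4 / 6 4 7 8 5 2 9 1 3 / 1 3 4 5 8 9 7 6 2 / 7 8 6 1 2 3 4 5 9 / 5 9 2 4 7 6 8 3 1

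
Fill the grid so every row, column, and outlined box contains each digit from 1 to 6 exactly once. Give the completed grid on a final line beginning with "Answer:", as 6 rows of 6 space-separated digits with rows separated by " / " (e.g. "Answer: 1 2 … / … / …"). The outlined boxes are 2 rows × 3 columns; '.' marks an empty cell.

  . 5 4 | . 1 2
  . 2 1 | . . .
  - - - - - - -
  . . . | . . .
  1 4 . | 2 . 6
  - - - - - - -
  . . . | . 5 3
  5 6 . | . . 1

Step 1. [r2c5∈{3,4,6}] col 5 places 6 nowhere but r2c5 ⇒ r2c5=6.
Step 2. [r3c2∈{3}] r3c2 is down to just 3, so r3c2=3.
Step 3. [r6c4∈{4}] r6c4's peers cover all but 4, so r6c4=4.
Step 4. [r5c3∈{2}] r5c3's peers cover all but 2. So r5c3=2.
Step 5. [r3c3∈{5,6}] r3c3 is the only open cell in col 3 admitting 6. So r3c3=6.
Step 6. [r2c1∈{3}] r2c1 has the single candidate 3, so r2c1=3.
Step 7. [r2c4∈{5}] only 5 remains possible at r2c4, so r2c4=5.
Step 8. [r3c6∈{4,5}] across row 3, 5 lands solely at r3c6, so r3c6=5.
Step 9. [r6c5∈{2}] r6c5 has the single candidate 2 ⇒ r6c5=2.
Step 10. [r4c5∈{3}] r4c5 has the single candidate 3. So r4c5=3.
Step 11. [r1c1∈{6}] r1c1's peers cover all but 6. So r1c1=6.
Step 12. [r3c5∈{4}] r3c5 has the single candidate 4 ⇒ r3c5=4.
Step 13. [r3c1∈{2}] r3c1 has the single candidate 2 ⇒ r3c1=2.
Step 14. [r5c4∈{6}] r5c4 has the single candidate 6, so r5c4=6.
Step 15. [r4c3∈{5}] nothing but 5 survives at r4c3, so r4c3=5.
Step 16. [r5c1∈{4}] r5c1 is down to just 4 ⇒ r5c1=4.
Step 17. [r1c4∈{3}] r1c4's peers cover all but 3 ⇒ r1c4=3.
Step 18. [r5c2∈{1}] only 1 remains possible at r5c2, so r5c2=1.
Step 19. [r2c6∈{4}] nothing but 4 survives at r2c6, so r2c6=4.
Step 20. [r6c3∈{3}] r6c3's peers cover all but 3. So r6c3=3.
Step 21. [r3c4∈{1}] r3c4 has the single candidate 1, so r3c4=1.

Answer: 6 5 4 3 1 2 / 3 2 1 5 6 4 / 2 3 6 1 4 5 / 1 4 5 2 3 6 / 4 1 2 6 5 3 / 5 6 3 4 2 1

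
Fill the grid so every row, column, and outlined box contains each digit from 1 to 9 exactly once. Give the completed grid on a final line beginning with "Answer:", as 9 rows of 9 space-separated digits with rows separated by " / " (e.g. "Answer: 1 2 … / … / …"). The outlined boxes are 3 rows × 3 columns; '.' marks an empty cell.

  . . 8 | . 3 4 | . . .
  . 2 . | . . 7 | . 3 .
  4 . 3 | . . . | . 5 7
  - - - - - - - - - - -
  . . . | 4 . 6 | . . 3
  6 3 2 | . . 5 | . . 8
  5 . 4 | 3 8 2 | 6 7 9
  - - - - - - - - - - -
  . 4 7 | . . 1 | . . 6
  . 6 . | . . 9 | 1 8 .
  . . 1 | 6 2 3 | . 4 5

Step 1. [r1c2∈{1,5,7,9}] 5 has one home in col 2: r1c2. So r1c2=5.
Step 2. [r4c2∈{1,7,8,9}] across col 2, 7 lands solely at r4c2. So r4c2=7.
Step 3. [r7c4∈{5,8}] box 8 places 8 nowhere but r7c4, so r7c4=8.
Step 4. [r5c8∈{1}] r5c8's peers cover all but 1. So r5c8=1.
Step 5. [r4c5∈{1,9}] in box 5, 1 fits only at r4c5. So r4c5=1.
Step 6. [r8c9∈{2}] r8c9 has the single candidate 2 ⇒ r8c9=2.
Step 7. [r7c8∈{9}] r7c8's peers cover all but 9, so r7c8=9.
Step 8. [r7c5∈{5}] nothing but 5 survives at r7c5. So r7c5=5.
Step 9. [r2c7∈{4,8,9}] in row 2, 8 fits only at r2c7. So r2c7=8.
Step 10. [r1c9∈{1}] only 1 remains possible at r1c9. So r1c9=1.
Step 11. [r2c1∈{1,9}] col 1 places 1 nowhere but r2c1 ⇒ r2c1=1.
Step 12. [r3c2∈{9}] r3c2 is down to just 9. So r3c2=9.
Step 13. [r3c7∈{2}] r3c7 is down to just 2 ⇒ r3c7=2.
Step 14. [r9c1∈{8,9}] in row 9, 9 fits only at r9c1, so r9c1=9.
Step 15. [r8c4∈{7}] r8c4's peers cover all but 7. So r8c4=7.
Step 16. [r5c4∈{9}] r5c4 has the single candidate 9 ⇒ r5c4=9.
Step 17. [r3c5∈{6}] r3c5 is down to just 6 ⇒ r3c5=6.
Step 18. [r8c1∈{3}] r8c1's peers cover all but 3 ⇒ r8c1=3.
Step 19. [r4c1∈{8}] only 8 remains possible at r4c1, so r4c1=8.
Step 20. [r2c5∈{9}] only 9 remains possible at r2c5 ⇒ r2c5=9.
Step 21. [r4c7∈{5}] nothing but 5 survives at r4c7. So r4c7=5.
Step 22. [r5c7∈{4}] r5c7 is down to just 4 ⇒ r5c7=4.
Step 23. [r2c4∈{5}] nothing but 5 survives at r2c4 ⇒ r2c4=5.
Step 24. [r7c1∈{2}] r7c1's peers cover all but 2 ⇒ r7c1=2.
Step 25. [r1c1∈{7}] nothing but 7 survives at r1c1, so r1c1=7.
Step 26. [r4c8∈{2}] r4c8 is down to just 2 ⇒ r4c8=2.
Step 27. [r4c3∈{9}] r4c3 has the single candidate 9, so r4c3=9.
Step 28. [r3c4∈{1}] r3c4 is down to just 1. So r3c4=1.
Step 29. [r2c3∈{6}] r2c3 is down to just 6, so r2c3=6.
Step 30. [r9c7∈{7}] nothing but 7 survives at r9c7 ⇒ r9c7=7.
Step 31. [r7c7∈{3}] r7c7's peers cover all but 3 ⇒ r7c7=3.
Step 32. [r1c4∈{2}] r1c4's peers cover all but 2 ⇒ r1c4=2.
Step 33. [r3c6∈{8}] nothing but 8 survives at r3c6 ⇒ r3c6=8.
Step 34. [r8c5∈{4}] only 4 remains possible at r8c5 ⇒ r8c5=4.
Step 35. [r5c5∈{7}] r5c5 is down to just 7, so r5c5=7.
Step 36. [r1c8∈{6}] r1c8 is down to just 6. So r1c8=6.
Step 37. [r2c9∈{4}] r2c9 has the single candidate 4 ⇒ r2c9=4.
Step 38. [r9c2∈{8}] nothing but 8 survives at r9c2 ⇒ r9c2=8.
Step 39. [r8c3∈{5}] nothing but 5 survives at r8c3. So r8c3=5.
Step 40. [r6c2∈{1}] nothing but 1 survives at r6c2. So r6c2=1.
Step 41. [r1c7∈{9}] nothing but 9 survives at r1c7, so r1c7=9.

Answer: 7 5 8 2 3 4 9 6 1 / 1 2 6 5 9 7 8 3 4 / 4 9 3 1 6 8 2 5 7 / 8 7 9 4 1 6 5 2 3 / 6 3 2 9 7 5 4 1 8 / 5 1 4 3 8 2 6 7 9 / 2 4 7 8 5 1 3 9 6 / 3 6 5 7 4 9 1 8 2 / 9 8 1 6 2 3 7 4 5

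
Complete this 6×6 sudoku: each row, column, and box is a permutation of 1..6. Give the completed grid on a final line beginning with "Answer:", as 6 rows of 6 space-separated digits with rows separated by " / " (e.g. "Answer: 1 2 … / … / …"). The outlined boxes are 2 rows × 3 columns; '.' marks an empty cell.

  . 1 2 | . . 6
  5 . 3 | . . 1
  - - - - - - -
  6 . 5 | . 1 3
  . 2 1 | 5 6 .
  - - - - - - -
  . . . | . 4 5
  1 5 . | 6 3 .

Step 1. [r1c1∈{4}] r1c1 is down to just 4 ⇒ r1c1=4.
Step 2. [r3c4∈{2,4}] 2 has one home in row 3: r3c4. So r3c4=2.
Step 3. [r5c2∈{3,6}] in col 2, 3 fits only at r5c2. So r5c2=3.
Step 4. [r4c1∈{3}] nothing but 3 survives at r4c1, so r4c1=3.
Step 5. [r6c3∈{4}] r6c3 is down to just 4, so r6c3=4.
Step 6. [r6c6∈{2}] r6c6 is down to just 2. So r6c6=2.
Step 7. [r4c6∈{4}] r4c6's peers cover all but 4. So r4c6=4.
Step 8. [r2c5∈{2}] r2c5 has the single candidate 2. So r2c5=2.
Step 9. [r2c4∈{4}] r2c4's peers cover all but 4. So r2c4=4.
Step 10. [r5c3∈{6}] nothing but 6 survives at r5c3 ⇒ r5c3=6.
Step 11. [r2c2∈{6}] only 6 remains possible at r2c2, so r2c2=6.
Step 12. [r1c5∈{5}] only 5 remains possible at r1c5, so r1c5=5.
Step 13. [r5c1∈{2}] nothing but 2 survives at r5c1 ⇒ r5c1=2.
Step 14. [r3c2∈{4}] r3c2 is down to just 4. So r3c2=4.
Step 15. [r5c4∈{1}] r5c4 is down to just 1 ⇒ r5c4=1.
Step 16. [r1c4∈{3}] r1c4 has the single candidate 3 ⇒ r1c4=3.

Answer: 4 1 2 3 5 6 / 5 6 3 4 2 1 / 6 4 5 2 1 3 / 3 2 1 5 6 4 / 2 3 6 1 4 5 / 1 5 4 6 3 2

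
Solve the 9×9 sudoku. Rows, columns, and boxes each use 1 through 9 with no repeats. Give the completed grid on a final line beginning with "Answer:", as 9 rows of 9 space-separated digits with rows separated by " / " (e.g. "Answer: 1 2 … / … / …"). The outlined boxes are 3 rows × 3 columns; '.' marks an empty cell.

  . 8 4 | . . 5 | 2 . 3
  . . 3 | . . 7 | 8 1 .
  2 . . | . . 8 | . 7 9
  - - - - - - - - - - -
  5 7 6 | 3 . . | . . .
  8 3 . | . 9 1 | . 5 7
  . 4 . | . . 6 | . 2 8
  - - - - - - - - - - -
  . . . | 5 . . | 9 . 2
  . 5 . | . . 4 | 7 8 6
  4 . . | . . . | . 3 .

Step 1. [r9c2∈{1,2,6,9}] across col 2, 2 lands solely at r9c2. So r9c2=2.
Step 2. [r9c4∈{1,6,7,8,9}] col 4 places 8 nowhere but r9c4. So r9c4=8.
Step 3. [r9c5∈{1,6,7}] row 9 places 6 nowhere but r9c5. So r9c5=6.
Step 4. [r1c5∈{1}] only 1 remains possible at r1c5 ⇒ r1c5=1.
Step 5. [r9c3∈{1,7,9}] 7 has one home in row 9: r9c3. So r9c3=7.
Step 6. [r8c4∈{1,2,9}] 1 has one home in col 4: r8c4 ⇒ r8c4=1.
Step 7. [r2c2∈{6,9}] in col 2, 9 fits only at r2c2. So r2c2=9.
Step 8. [r2c1∈{6}] r2c1 has the single candidate 6, so r2c1=6.
Step 9. [r8c5∈{2,3}] in row 8, 2 fits only at r8c5, so r8c5=2.
Step 10. [r2c5∈{4}] r2c5's peers cover all but 4. So r2c5=4.
Step 11. [r3c7∈{4,5,6}] across row 3, 4 lands solely at r3c7. So r3c7=4.
Step 12. [r4c7∈{1}] only 1 remains possible at r4c7, so r4c7=1.
Step 13. [r8c3∈{9}] r8c3 is down to just 9 ⇒ r8c3=9.
Step 14. [r6c3∈{1}] r6c3 is down to just 1, so r6c3=1.
Step 15. [r7c6∈{3}] r7c6 is down to just 3, so r7c6=3.
Step 16. [r1c8∈{6}] r1c8's peers cover all but 6. So r1c8=6.
Step 17. [r4c9∈{4}] r4c9's peers cover all but 4. So r4c9=4.
Step 18. [r5c3∈{2}] only 2 remains possible at r5c3 ⇒ r5c3=2.
Step 19. [r7c5∈{7}] r7c5 has the single candidate 7, so r7c5=7.
Step 20. [r3c2∈{1}] r3c2's peers cover all but 1. So r3c2=1.
Step 21. [r9c9∈{1,5}] in row 9, 1 fits only at r9c9 ⇒ r9c9=1.
Step 22. [r4c5∈{8}] only 8 remains possible at r4c5. So r4c5=8.
Step 23. [r7c2∈{6}] nothing but 6 survives at r7c2 ⇒ r7c2=6.
Step 24. [r6c4∈{7}] only 7 remains possible at r6c4. So r6c4=7.
Step 25. [r6c5∈{5}] r6c5 has the single candidate 5 ⇒ r6c5=5.
Step 26. [r5c7∈{6}] r5c7's peers cover all but 6, so r5c7=6.
Step 27. [r1c4∈{9}] r1c4 is down to just 9 ⇒ r1c4=9.
Step 28. [r3c4∈{6}] r3c4 is down to just 6, so r3c4=6.
Step 29. [r7c8∈{4}] nothing but 4 survives at r7c8. So r7c8=4.
Step 30. [r2c4∈{2}] nothing but 2 survives at r2c4 ⇒ r2c4=2.
Step 31. [r7c1∈{1}] r7c1 has the single candidate 1 ⇒ r7c1=1.
Step 32. [r5c4∈{4}] nothing but 4 survives at r5c4 ⇒ r5c4=4.
Step 33. [r6c7∈{3}] only 3 remains possible at r6c7. So r6c7=3.
Step 34. [r1c1∈{7}] r1c1 is down to just 7. So r1c1=7.
Step 35. [r3c3∈{5}] only 5 remains possible at r3c3. So r3c3=5.
Step 36. [r8c1∈{3}] nothing but 3 survives at r8c1 ⇒ r8c1=3.
Step 37. [r6c1∈{9}] r6c1's peers cover all but 9, so r6c1=9.
Step 38. [r3c5∈{3}] r3c5 is down to just 3. So r3c5=3.
Step 39. [r7c3∈{8}] r7c3 is down to just 8, so r7c3=8.
Step 40. [r9c6∈{9}] r9c6 has the single candidate 9, so r9c6=9.
Step 41. [r2c9∈{5}] r2c9's peers cover all but 5, so r2c9=5.
Step 42. [r4c6∈{2}] r4c6 has the single candidate 2, so r4c6=2.
Step 43. [r9c7∈{5}] nothing but 5 survives at r9c7 ⇒ r9c7=5.
Step 44. [r4c8∈{9}] nothing but 9 survives at r4c8, so r4c8=9.

Answer: 7 8 4 9 1 5 2 6 3 / 6 9 3 2 4 7 8 1 5 / 2 1 5 6 3 8 4 7 9 / 5 7 6 3 8 2 1 9 4 / 8 3 2 4 9 1 6 5 7 / 9 4 1 7 5 6 3 2 8 / 1 6 8 5 7 3 9 4 2 / 3 5 9 1 2 4 7 8 6 / 4 2 7 8 6 9 5 3 1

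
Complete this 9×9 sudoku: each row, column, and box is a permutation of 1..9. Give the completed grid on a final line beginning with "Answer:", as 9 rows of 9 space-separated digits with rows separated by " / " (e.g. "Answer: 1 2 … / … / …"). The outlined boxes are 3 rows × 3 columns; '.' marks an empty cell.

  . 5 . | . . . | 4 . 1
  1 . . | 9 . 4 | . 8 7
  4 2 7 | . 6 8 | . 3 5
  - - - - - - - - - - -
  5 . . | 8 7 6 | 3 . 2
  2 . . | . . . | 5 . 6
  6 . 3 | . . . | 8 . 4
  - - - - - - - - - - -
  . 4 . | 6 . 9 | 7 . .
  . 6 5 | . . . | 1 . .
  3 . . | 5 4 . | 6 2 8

Step 1. [r8c1∈{7,8,9}] across col 1, 7 lands solely at r8c1, so r8c1=7.
Step 2. [r5c2∈{1,7,8,9}] across col 2, 8 lands solely at r5c2. So r5c2=8.
Step 3. [r8c5∈{2,3,8}] 8 has one home in row 8: r8c5. So r8c5=8.
Step 4. [r5c8∈{1,7,9}] across row 5, 7 lands solely at r5c8 ⇒ r5c8=7.
Step 5. [r1c1∈{8,9}] in col 1, 9 fits only at r1c1. So r1c1=9.
Step 6. [r6c6∈{1,2,5}] 5 has one home in col 6: r6c6 ⇒ r6c6=5.
Step 7. [r4c3∈{1,4,9}] r4c3 is the only open cell in row 4 admitting 4 ⇒ r4c3=4.
Step 8. [r1c4∈{2,3,7}] col 4 places 7 nowhere but r1c4 ⇒ r1c4=7.
Step 9. [r7c3∈{1,2,8}] across col 3, 2 lands solely at r7c3. So r7c3=2.
Step 10. [r7c5∈{1,3}] row 7 places 1 nowhere but r7c5, so r7c5=1.
Step 11. [r5c6∈{1,3}] in col 6, 1 fits only at r5c6. So r5c6=1.
Step 12. [r5c3∈{9}] only 9 remains possible at r5c3 ⇒ r5c3=9.
Step 13. [r5c5∈{3}] r5c5's peers cover all but 3, so r5c5=3.
Step 14. [r4c2∈{1}] only 1 remains possible at r4c2, so r4c2=1.
Step 15. [r1c5∈{2}] nothing but 2 survives at r1c5. So r1c5=2.
Step 16. [r8c4∈{2,3}] 3 has one home in col 4: r8c4. So r8c4=3.
Step 17. [r4c8∈{9}] r4c8 has the single candidate 9 ⇒ r4c8=9.
Step 18. [r1c8∈{6}] r1c8 is down to just 6. So r1c8=6.
Step 19. [r5c4∈{4}] r5c4's peers cover all but 4 ⇒ r5c4=4.
Step 20. [r3c7∈{9}] only 9 remains possible at r3c7 ⇒ r3c7=9.
Step 21. [r8c8∈{4}] r8c8 has the single candidate 4, so r8c8=4.
Step 22. [r6c4∈{2}] only 2 remains possible at r6c4, so r6c4=2.
Step 23. [r6c8∈{1}] nothing but 1 survives at r6c8 ⇒ r6c8=1.
Step 24. [r7c1∈{8}] r7c1 is down to just 8 ⇒ r7c1=8.
Step 25. [r2c7∈{2}] r2c7's peers cover all but 2, so r2c7=2.
Step 26. [r9c2∈{9}] only 9 remains possible at r9c2. So r9c2=9.
Step 27. [r2c3∈{6}] r2c3's peers cover all but 6. So r2c3=6.
Step 28. [r9c6∈{7}] only 7 remains possible at r9c6 ⇒ r9c6=7.
Step 29. [r1c3∈{8}] r1c3's peers cover all but 8, so r1c3=8.
Step 30. [r1c6∈{3}] r1c6 has the single candidate 3, so r1c6=3.
Step 31. [r6c5∈{9}] r6c5 is down to just 9, so r6c5=9.
Step 32. [r2c2∈{3}] r2c2 has the single candidate 3. So r2c2=3.
Step 33. [r8c6∈{2}] r8c6's peers cover all but 2, so r8c6=2.
Step 34. [r2c5∈{5}] only 5 remains possible at r2c5, so r2c5=5.
Step 35. [r6c2∈{7}] r6c2 has the single candidate 7, so r6c2=7.
Step 36. [r7c8∈{5}] only 5 remains possible at r7c8 ⇒ r7c8=5.
Step 37. [r7c9∈{3}] only 3 remains possible at r7c9, so r7c9=3.
Step 38. [r9c3∈{1}] r9c3 is down to just 1, so r9c3=1.
Step 39. [r8c9∈{9}] r8c9 is down to just 9, so r8c9=9.
Step 40. [r3c4∈{1}] r3c4 has the single candidate 1 ⇒ r3c4=1.

Answer: 9 5 8 7 2 3 4 6 1 / 1 3 6 9 5 4 2 8 7 / 4 2 7 1 6 8 9 3 5 / 5 1 4 8 7 6 3 9 2 / 2 8 9 4 3 1 5 7 6 / 6 7 3 2 9 5 8 1 4 / 8 4 2 6 1 9 7 5 3 / 7 6 5 3 8 2 1 4 9 / 3 9 1 5 4 7 6 2 8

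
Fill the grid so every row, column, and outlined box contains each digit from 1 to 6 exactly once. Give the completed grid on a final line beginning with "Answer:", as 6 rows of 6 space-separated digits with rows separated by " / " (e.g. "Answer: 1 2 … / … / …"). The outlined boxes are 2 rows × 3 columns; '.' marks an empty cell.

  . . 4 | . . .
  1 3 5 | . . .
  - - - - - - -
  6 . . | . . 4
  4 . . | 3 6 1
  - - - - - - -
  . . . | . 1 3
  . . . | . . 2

Step 1. [r1c2∈{2,6}] in box 1, 6 fits only at r1c2, so r1c2=6.
Step 2. [r4c3∈{2}] nothing but 2 survives at r4c3 ⇒ r4c3=2.
Step 3. [r4c2∈{5}] r4c2 has the single candidate 5, so r4c2=5.
Step 4. [r1c1∈{2}] r1c1 is down to just 2, so r1c1=2.
Step 5. [r3c2∈{1}] nothing but 1 survives at r3c2 ⇒ r3c2=1.
Step 6. [r6c2∈{4}] nothing but 4 survives at r6c2, so r6c2=4.
Step 7. [r6c5∈{5}] r6c5's peers cover all but 5, so r6c5=5.
Step 8. [r6c4∈{6}] r6c4 is down to just 6 ⇒ r6c4=6.
Step 9. [r3c5∈{2}] r3c5 has the single candidate 2. So r3c5=2.
Step 10. [r2c5∈{4}] r2c5 has the single candidate 4 ⇒ r2c5=4.
Step 11. [r1c4∈{1,5}] row 1 places 1 nowhere but r1c4. So r1c4=1.
Step 12. [r6c3∈{1,3}] row 6 places 1 nowhere but r6c3 ⇒ r6c3=1.
Step 13. [r5c1∈{5}] r5c1 is down to just 5 ⇒ r5c1=5.
Step 14. [r2c4∈{2}] r2c4 is down to just 2, so r2c4=2.
Step 15. [r2c6∈{6}] r2c6's peers cover all but 6 ⇒ r2c6=6.
Step 16. [r5c2∈{2}] r5c2 is down to just 2. So r5c2=2.
Step 17. [r1c5∈{3}] only 3 remains possible at r1c5 ⇒ r1c5=3.
Step 18. [r3c4∈{5}] only 5 remains possible at r3c4, so r3c4=5.
Step 19. [r5c4∈{4}] only 4 remains possible at r5c4, so r5c4=4.
Step 20. [r5c3∈{6}] r5c3 is down to just 6. So r5c3=6.
Step 21. [r1c6∈{5}] r1c6's peers cover all but 5. So r1c6=5.
Step 22. [r3c3∈{3}] r3c3's peers cover all but 3 ⇒ r3c3=3.
Step 23. [r6c1∈{3}] nothing but 3 survives at r6c1, so r6c1=3.

Answer: 2 6 4 1 3 5 / 1 3 5 2 4 6 / 6 1 3 5 2 4 / 4 5 2 3 6 1 / 5 2 6 4 1 3 / 3 4 1 6 5 2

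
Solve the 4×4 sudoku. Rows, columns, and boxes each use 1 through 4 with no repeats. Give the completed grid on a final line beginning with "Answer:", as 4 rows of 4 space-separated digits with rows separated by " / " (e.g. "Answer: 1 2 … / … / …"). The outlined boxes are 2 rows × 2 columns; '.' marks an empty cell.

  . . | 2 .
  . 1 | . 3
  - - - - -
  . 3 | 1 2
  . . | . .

Step 1. [r4c4∈{4}] r4c4 is down to just 4, so r4c4=4.
Step 2. [r1c2∈{4}] r1c2's peers cover all but 4. So r1c2=4.
Step 3. [r4c1∈{1,2}] in row 4, 1 fits only at r4c1. So r4c1=1.
Step 4. [r3c1∈{4}] r3c1 is down to just 4, so r3c1=4.
Step 5. [r4c2∈{2}] r4c2 is down to just 2, so r4c2=2.
Step 6. [r2c1∈{2}] only 2 remains possible at r2c1 ⇒ r2c1=2.
Step 7. [r1c1∈{3}] only 3 remains possible at r1c1. So r1c1=3.
Step 8. [r4c3∈{3}] only 3 remains possible at r4c3. So r4c3=3.
Step 9. [r1c4∈{1}] r1c4 is down to just 1 ⇒ r1c4=1.
Step 10. [r2c3∈{4}] only 4 remains possible at r2c3 ⇒ r2c3=4.

Answer: 3 4 2 1 / 2 1 4 3 / 4 3 1 2 / 1 2 3 4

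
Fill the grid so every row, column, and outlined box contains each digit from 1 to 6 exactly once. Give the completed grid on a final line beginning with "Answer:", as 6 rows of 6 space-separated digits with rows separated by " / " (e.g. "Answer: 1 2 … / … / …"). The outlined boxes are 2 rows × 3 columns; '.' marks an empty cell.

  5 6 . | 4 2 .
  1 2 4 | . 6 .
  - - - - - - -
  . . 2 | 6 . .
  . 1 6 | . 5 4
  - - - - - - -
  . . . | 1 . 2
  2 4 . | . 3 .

Step 1. [r4c1∈{3}] only 3 remains possible at r4c1. So r4c1=3.
Step 2. [r3c6∈{1,3}] 3 has one home in row 3: r3c6. So r3c6=3.
Step 3. [r6c4∈{5}] r6c4 has the single candidate 5 ⇒ r6c4=5.
Step 4. [r5c2∈{3,5}] across col 2, 3 lands solely at r5c2 ⇒ r5c2=3.
Step 5. [r4c4∈{2}] r4c4 has the single candidate 2. So r4c4=2.
Step 6. [r3c2∈{5}] nothing but 5 survives at r3c2. So r3c2=5.
Step 7. [r3c5∈{1}] r3c5 is down to just 1. So r3c5=1.
Step 8. [r5c3∈{5}] r5c3's peers cover all but 5 ⇒ r5c3=5.
Step 9. [r6c3∈{1}] r6c3 is down to just 1. So r6c3=1.
Step 10. [r5c5∈{4}] only 4 remains possible at r5c5 ⇒ r5c5=4.
Step 11. [r2c6∈{5}] r2c6's peers cover all but 5. So r2c6=5.
Step 12. [r3c1∈{4}] r3c1 has the single candidate 4 ⇒ r3c1=4.
Step 13. [r2c4∈{3}] only 3 remains possible at r2c4 ⇒ r2c4=3.
Step 14. [r1c6∈{1}] r1c6 is down to just 1. So r1c6=1.
Step 15. [r6c6∈{6}] r6c6 has the single candidate 6, so r6c6=6.
Step 16. [r5c1∈{6}] r5c1's peers cover all but 6, so r5c1=6.
Step 17. [r1c3∈{3}] r1c3 has the single candidate 3. So r1c3=3.

Answer: 5 6 3 4 2 1 / 1 2 4 3 6 5 / 4 5 2 6 1 3 / 3 1 6 2 5 4 / 6 3 5 1 4 2 / 2 4 1 5 3 6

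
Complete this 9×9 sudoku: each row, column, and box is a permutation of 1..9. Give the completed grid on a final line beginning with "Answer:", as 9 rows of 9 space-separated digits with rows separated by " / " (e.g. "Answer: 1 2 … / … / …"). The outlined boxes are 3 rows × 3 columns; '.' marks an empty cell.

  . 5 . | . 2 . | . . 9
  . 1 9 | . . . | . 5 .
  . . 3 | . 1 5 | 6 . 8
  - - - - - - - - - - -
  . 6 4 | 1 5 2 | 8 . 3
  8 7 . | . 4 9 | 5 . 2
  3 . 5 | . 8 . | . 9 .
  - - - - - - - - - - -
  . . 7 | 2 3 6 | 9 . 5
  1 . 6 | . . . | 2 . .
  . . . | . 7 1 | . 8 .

Step 1. [r7c1∈{4}] nothing but 4 survives at r7c1 ⇒ r7c1=4.
Step 2. [r2c1∈{2,6,7}] row 2 places 2 nowhere but r2c1, so r2c1=2.
Step 3. [r6c6∈{7}] r6c6's peers cover all but 7, so r6c6=7.
Step 4. [r8c4∈{4,5,8,9}] row 8 places 5 nowhere but r8c4 ⇒ r8c4=5.
Step 5. [r6c9∈{1,4,6}] across col 9, 1 lands solely at r6c9 ⇒ r6c9=1.
Step 6. [r8c6∈{4,8}] box 8 places 8 nowhere but r8c6, so r8c6=8.
Step 7. [r9c4∈{4,9}] across box 8, 4 lands solely at r9c4, so r9c4=4.
Step 8. [r1c7∈{1,3,4,7}] col 7 places 1 nowhere but r1c7. So r1c7=1.
Step 9. [r2c7∈{3,4,7}] in col 7, 7 fits only at r2c7. So r2c7=7.
Step 10. [r2c9∈{4}] only 4 remains possible at r2c9. So r2c9=4.
Step 11. [r1c8∈{3}] r1c8 has the single candidate 3. So r1c8=3.
Step 12. [r2c4∈{3,6,8}] across row 2, 8 lands solely at r2c4 ⇒ r2c4=8.
Step 13. [r3c1∈{7}] nothing but 7 survives at r3c1 ⇒ r3c1=7.
Step 14. [r6c4∈{6}] r6c4's peers cover all but 6 ⇒ r6c4=6.
Step 15. [r8c2∈{3,9}] in row 8, 3 fits only at r8c2. So r8c2=3.
Step 16. [r9c2∈{2,9}] across col 2, 9 lands solely at r9c2, so r9c2=9.
Step 17. [r8c9∈{7}] only 7 remains possible at r8c9 ⇒ r8c9=7.
Step 18. [r9c7∈{3}] nothing but 3 survives at r9c7 ⇒ r9c7=3.
Step 19. [r1c3∈{8}] only 8 remains possible at r1c3. So r1c3=8.
Step 20. [r4c1∈{9}] nothing but 9 survives at r4c1 ⇒ r4c1=9.
Step 21. [r2c5∈{6}] only 6 remains possible at r2c5. So r2c5=6.
Step 22. [r5c8∈{6}] r5c8's peers cover all but 6, so r5c8=6.
Step 23. [r1c1∈{6}] r1c1's peers cover all but 6. So r1c1=6.
Step 24. [r1c6∈{4}] only 4 remains possible at r1c6. So r1c6=4.
Step 25. [r8c5∈{9}] only 9 remains possible at r8c5 ⇒ r8c5=9.
Step 26. [r9c1∈{5}] nothing but 5 survives at r9c1, so r9c1=5.
Step 27. [r5c3∈{1}] nothing but 1 survives at r5c3. So r5c3=1.
Step 28. [r3c2∈{4}] r3c2's peers cover all but 4. So r3c2=4.
Step 29. [r9c3∈{2}] r9c3 is down to just 2 ⇒ r9c3=2.
Step 30. [r2c6∈{3}] r2c6 has the single candidate 3, so r2c6=3.
Step 31. [r3c8∈{2}] only 2 remains possible at r3c8, so r3c8=2.
Step 32. [r5c4∈{3}] r5c4 is down to just 3. So r5c4=3.
Step 33. [r7c8∈{1}] r7c8 has the single candidate 1 ⇒ r7c8=1.
Step 34. [r6c7∈{4}] nothing but 4 survives at r6c7 ⇒ r6c7=4.
Step 35. [r7c2∈{8}] only 8 remains possible at r7c2 ⇒ r7c2=8.
Step 36. [r3c4∈{9}] r3c4 is down to just 9, so r3c4=9.
Step 37. [r9c9∈{6}] only 6 remains possible at r9c9. So r9c9=6.
Step 38. [r8c8∈{4}] r8c8 has the single candidate 4 ⇒ r8c8=4.
Step 39. [r6c2∈{2}] only 2 remains possible at r6c2 ⇒ r6c2=2.
Step 40. [r1c4∈{7}] r1c4's peers cover all but 7 ⇒ r1c4=7.
Step 41. [r4c8∈{7}] r4c8 has the single candidate 7. So r4c8=7.

Answer: 6 5 8 7 2 4 1 3 9 / 2 1 9 8 6 3 7 5 4 / 7 4 3 9 1 5 6 2 8 / 9 6 4 1 5 2 8 7 3 / 8 7 1 3 4 9 5 6 2 / 3 2 5 6 8 7 4 9 1 / 4 8 7 2 3 6 9 1 5 / 1 3 6 5 9 8 2 4 7 / 5 9 2 4 7 1 3 8 6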